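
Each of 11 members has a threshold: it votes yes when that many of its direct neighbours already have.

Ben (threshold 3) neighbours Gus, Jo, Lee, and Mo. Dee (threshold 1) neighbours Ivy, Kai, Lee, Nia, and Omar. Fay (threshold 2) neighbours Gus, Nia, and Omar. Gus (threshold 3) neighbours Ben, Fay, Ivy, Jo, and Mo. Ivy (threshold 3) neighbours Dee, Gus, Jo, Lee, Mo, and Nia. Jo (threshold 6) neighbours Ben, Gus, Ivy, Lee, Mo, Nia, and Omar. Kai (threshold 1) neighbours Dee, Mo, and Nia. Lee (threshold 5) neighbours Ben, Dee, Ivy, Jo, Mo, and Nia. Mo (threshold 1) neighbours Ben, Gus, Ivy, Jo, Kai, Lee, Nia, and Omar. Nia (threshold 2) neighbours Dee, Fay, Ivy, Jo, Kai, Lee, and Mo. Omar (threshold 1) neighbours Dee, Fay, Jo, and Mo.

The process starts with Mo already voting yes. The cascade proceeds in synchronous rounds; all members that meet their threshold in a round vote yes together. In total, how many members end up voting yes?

Round 1 — Mo votes yes (initial).
Round 2 — checking thresholds:
  Ben: 1 of 4 neighbours < 3, below threshold.
  Gus: 1 of 5 neighbours < 3, below threshold.
  Ivy: 1 of 6 neighbours < 3, below threshold.
  Jo: 1 of 7 neighbours < 6, below threshold.
  Kai: 1 of 3 neighbours ≥ 1, votes yes.
  Lee: 1 of 6 neighbours < 5, below threshold.
  Nia: 1 of 7 neighbours < 2, below threshold.
  Omar: 1 of 4 neighbours ≥ 1, votes yes.
Round 3 — checking thresholds:
  Ben: 1 of 4 neighbours < 3, below threshold.
  Dee: 2 of 5 neighbours ≥ 1, votes yes.
  Fay: 1 of 3 neighbours < 2, below threshold.
  Gus: 1 of 5 neighbours < 3, below threshold.
  Ivy: 1 of 6 neighbours < 3, below threshold.
  Jo: 2 of 7 neighbours < 6, below threshold.
  Lee: 1 of 6 neighbours < 5, below threshold.
  Nia: 2 of 7 neighbours ≥ 2, votes yes.
Round 4 — checking thresholds:
  Ben: 1 of 4 neighbours < 3, below threshold.
  Fay: 2 of 3 neighbours ≥ 2, votes yes.
  Gus: 1 of 5 neighbours < 3, below threshold.
  Ivy: 3 of 6 neighbours ≥ 3, votes yes.
  Jo: 3 of 7 neighbours < 6, below threshold.
  Lee: 3 of 6 neighbours < 5, below threshold.
Round 5 — checking thresholds:
  Ben: 1 of 4 neighbours < 3, below threshold.
  Gus: 3 of 5 neighbours ≥ 3, votes yes.
  Jo: 4 of 7 neighbours < 6, below threshold.
  Lee: 4 of 6 neighbours < 5, below threshold.
Round 6 — no new yes votes; cascade stops.

8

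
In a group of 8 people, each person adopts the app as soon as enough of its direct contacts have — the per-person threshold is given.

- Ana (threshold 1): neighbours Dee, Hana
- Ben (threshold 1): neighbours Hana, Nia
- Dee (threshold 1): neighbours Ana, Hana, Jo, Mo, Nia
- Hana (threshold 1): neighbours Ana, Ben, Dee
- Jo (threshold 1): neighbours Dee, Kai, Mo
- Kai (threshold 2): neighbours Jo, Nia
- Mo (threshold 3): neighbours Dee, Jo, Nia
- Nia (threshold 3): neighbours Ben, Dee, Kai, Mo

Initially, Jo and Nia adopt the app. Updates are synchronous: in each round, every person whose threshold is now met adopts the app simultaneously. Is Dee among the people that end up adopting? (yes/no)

yes

Round 1 — Jo, Nia adopt the app (initial).
Round 2 — checking thresholds:
  Ben: 1 of 2 neighbours ≥ 1, adopts the app.
  Dee: 2 of 5 neighbours ≥ 1, adopts the app.
  Kai: 2 of 2 neighbours ≥ 2, adopts the app.
  Mo: 2 of 3 neighbours < 3, below threshold.
Round 3 — checking thresholds:
  Ana: 1 of 2 neighbours ≥ 1, adopts the app.
  Hana: 2 of 3 neighbours ≥ 1, adopts the app.
  Mo: 3 of 3 neighbours ≥ 3, adopts the app.
Round 4 — no new adoptions; cascade stops.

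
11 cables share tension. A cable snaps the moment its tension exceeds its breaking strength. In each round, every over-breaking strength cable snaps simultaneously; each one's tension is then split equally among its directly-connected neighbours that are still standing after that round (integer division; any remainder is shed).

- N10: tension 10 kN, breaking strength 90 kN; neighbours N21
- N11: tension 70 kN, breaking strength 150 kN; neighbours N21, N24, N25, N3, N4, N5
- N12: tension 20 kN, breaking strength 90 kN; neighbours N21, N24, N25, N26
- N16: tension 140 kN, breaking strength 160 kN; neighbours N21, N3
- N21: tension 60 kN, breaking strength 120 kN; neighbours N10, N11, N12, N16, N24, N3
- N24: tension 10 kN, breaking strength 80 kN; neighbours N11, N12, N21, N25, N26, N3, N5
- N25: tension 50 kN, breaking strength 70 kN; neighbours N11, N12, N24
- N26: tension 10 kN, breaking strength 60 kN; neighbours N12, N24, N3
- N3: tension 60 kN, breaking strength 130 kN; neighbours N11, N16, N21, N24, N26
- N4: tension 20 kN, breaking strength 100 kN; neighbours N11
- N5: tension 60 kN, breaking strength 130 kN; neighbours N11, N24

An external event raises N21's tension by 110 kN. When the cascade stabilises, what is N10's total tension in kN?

Round 1 — N21 at 170 > 120. N21 snaps.
  N21 sheds 170 kN to N10, N11, N12, N16, N24, N3: 28 each (2 lost).
    N10: 10+28 = 38 ≤ 90
    N11: 70+28 = 98 ≤ 150
    N12: 20+28 = 48 ≤ 90
    N16: 140+28 = 168 > 160
    N24: 10+28 = 38 ≤ 80
    N3: 60+28 = 88 ≤ 130
Round 2 — N16 snaps.
  N16 sheds 168 kN to N3: 168 each.
    N3: 88+168 = 256 > 130
Round 3 — N3 snaps.
  N3 sheds 256 kN to N11, N24, N26: 85 each (1 lost).
    N11: 98+85 = 183 > 150
    N24: 38+85 = 123 > 80
    N26: 10+85 = 95 > 60
Round 4 — N11, N24, N26 snap.
  N11 sheds 183 kN to N25, N4, N5: 61 each.
    N25: 50+61 = 111 > 70
    N4: 20+61 = 81 ≤ 100
    N5: 60+61 = 121 ≤ 130
  N24 sheds 123 kN to N12, N25, N5: 41 each.
    N12: 48+41 = 89 ≤ 90
    N25: 111+41 = 152 > 70
    N5: 121+41 = 162 > 130
  N26 sheds 95 kN to N12: 95 each.
    N12: 89+95 = 184 > 90
Round 5 — N12, N25, N5 snap.
  N12 sheds 184 kN: no online neighbours, lost.
  N25 sheds 152 kN: no online neighbours, lost.
  N5 sheds 162 kN: no online neighbours, lost.
No further breaks.

38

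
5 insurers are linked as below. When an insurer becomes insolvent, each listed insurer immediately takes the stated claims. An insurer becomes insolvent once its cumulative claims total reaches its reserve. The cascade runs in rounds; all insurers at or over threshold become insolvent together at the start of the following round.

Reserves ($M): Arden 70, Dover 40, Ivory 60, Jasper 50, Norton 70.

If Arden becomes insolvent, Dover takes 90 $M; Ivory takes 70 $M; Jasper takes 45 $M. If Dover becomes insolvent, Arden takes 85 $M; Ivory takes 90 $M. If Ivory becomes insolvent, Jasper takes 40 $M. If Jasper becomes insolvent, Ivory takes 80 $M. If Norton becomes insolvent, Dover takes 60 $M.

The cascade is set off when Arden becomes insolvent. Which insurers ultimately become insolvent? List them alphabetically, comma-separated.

Arden, Dover, Ivory, Jasper

Round 1 — Arden becomes insolvent (initial).
  Dover: +90 → 90 ≥ 40
  Ivory: +70 → 70 ≥ 60
  Jasper: +45 → 45 < 50
Round 2 — Dover, Ivory become insolvent.
  Jasper: +40 → 85 ≥ 50
Round 3 — Jasper becomes insolvent.
No further insolvencies.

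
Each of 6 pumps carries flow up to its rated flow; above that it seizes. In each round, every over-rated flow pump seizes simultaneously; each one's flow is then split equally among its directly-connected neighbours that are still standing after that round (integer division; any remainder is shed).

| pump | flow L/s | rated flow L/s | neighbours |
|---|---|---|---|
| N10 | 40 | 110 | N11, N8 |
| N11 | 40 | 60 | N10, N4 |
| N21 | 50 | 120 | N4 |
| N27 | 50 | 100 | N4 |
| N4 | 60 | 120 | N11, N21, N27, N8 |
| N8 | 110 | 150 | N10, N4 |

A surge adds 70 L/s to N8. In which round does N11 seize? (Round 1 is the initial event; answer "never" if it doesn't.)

Round 1 — N8 at 180 > 150. N8 seizes.
  N8 sheds 180 L/s to N10, N4: 90 each.
    N10: 40+90 = 130 > 110
    N4: 60+90 = 150 > 120
Round 2 — N10, N4 seize.
  N10 sheds 130 L/s to N11: 130 each.
    N11: 40+130 = 170 > 60
  N4 sheds 150 L/s to N11, N21, N27: 50 each.
    N11: 170+50 = 220 > 60
    N21: 50+50 = 100 ≤ 120
    N27: 50+50 = 100 ≤ 100
Round 3 — N11 seizes.
  N11 sheds 220 L/s: no online neighbours, lost.
No further seizures.

3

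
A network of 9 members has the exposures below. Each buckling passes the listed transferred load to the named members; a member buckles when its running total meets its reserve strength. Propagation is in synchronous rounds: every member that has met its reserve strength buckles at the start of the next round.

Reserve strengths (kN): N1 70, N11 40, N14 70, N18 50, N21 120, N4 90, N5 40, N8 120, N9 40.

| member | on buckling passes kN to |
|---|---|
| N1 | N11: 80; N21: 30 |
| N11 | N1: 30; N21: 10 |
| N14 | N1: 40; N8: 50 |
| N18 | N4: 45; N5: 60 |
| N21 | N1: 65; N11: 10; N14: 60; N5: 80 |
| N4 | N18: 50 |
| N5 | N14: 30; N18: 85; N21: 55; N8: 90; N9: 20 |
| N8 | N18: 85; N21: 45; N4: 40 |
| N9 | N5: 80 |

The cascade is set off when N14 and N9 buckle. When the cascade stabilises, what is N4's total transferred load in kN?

85

Round 1 — N14, N9 buckle (initial).
  N1: +40 → 40 < 70
  N5: +80 → 80 ≥ 40
  N8: +50 → 50 < 120
Round 2 — N5 buckles.
  N18: +85 → 85 ≥ 50
  N21: +55 → 55 < 120
  N8: +90 → 140 ≥ 120
Round 3 — N18, N8 buckle.
  N21: +45 → 100 < 120
  N4: +45+40 → 85 < 90
No further bucklings.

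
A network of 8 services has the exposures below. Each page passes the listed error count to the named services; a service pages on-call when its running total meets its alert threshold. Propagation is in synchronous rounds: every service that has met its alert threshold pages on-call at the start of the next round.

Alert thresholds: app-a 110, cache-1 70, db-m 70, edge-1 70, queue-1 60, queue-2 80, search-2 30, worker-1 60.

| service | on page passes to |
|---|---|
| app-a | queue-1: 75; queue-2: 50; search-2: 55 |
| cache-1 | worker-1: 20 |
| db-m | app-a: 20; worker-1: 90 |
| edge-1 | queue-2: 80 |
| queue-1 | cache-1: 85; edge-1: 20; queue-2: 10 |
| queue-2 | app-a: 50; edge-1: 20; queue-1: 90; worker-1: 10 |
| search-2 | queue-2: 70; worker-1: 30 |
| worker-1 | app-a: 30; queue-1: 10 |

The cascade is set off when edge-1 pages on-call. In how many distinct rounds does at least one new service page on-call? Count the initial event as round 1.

Round 1 — edge-1 pages on-call (initial).
  queue-2: +80 → 80 ≥ 80
Round 2 — queue-2 pages on-call.
  app-a: +50 → 50 < 110
  queue-1: +90 → 90 ≥ 60
  worker-1: +10 → 10 < 60
Round 3 — queue-1 pages on-call.
  cache-1: +85 → 85 ≥ 70
Round 4 — cache-1 pages on-call.
  worker-1: +20 → 30 < 60
No further pages.

4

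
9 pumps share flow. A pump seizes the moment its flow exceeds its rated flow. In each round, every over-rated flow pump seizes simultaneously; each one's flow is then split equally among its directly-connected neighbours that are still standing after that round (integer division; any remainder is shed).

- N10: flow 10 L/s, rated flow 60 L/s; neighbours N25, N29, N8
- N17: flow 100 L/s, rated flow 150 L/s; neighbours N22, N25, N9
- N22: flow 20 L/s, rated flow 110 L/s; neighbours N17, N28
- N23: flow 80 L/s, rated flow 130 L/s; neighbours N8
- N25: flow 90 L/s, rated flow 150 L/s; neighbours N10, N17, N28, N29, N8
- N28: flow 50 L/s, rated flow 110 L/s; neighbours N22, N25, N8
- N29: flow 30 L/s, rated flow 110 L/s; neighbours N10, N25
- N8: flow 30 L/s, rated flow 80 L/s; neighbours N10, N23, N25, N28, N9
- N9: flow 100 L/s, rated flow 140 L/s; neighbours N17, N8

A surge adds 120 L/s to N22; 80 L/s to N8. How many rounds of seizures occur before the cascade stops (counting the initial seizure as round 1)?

4

Round 1 — N22 at 140 > 110; N8 at 110 > 80. N22, N8 seize.
  N22 sheds 140 L/s to N17, N28: 70 each.
    N17: 100+70 = 170 > 150
    N28: 50+70 = 120 > 110
  N8 sheds 110 L/s to N10, N23, N25, N28, N9: 22 each.
    N10: 10+22 = 32 ≤ 60
    N23: 80+22 = 102 ≤ 130
    N25: 90+22 = 112 ≤ 150
    N28: 120+22 = 142 > 110
    N9: 100+22 = 122 ≤ 140
Round 2 — N17, N28 seize.
  N17 sheds 170 L/s to N25, N9: 85 each.
    N25: 112+85 = 197 > 150
    N9: 122+85 = 207 > 140
  N28 sheds 142 L/s to N25: 142 each.
    N25: 197+142 = 339 > 150
Round 3 — N25, N9 seize.
  N25 sheds 339 L/s to N10, N29: 169 each (1 lost).
    N10: 32+169 = 201 > 60
    N29: 30+169 = 199 > 110
  N9 sheds 207 L/s: no online neighbours, lost.
Round 4 — N10, N29 seize.
  N10 sheds 201 L/s: no online neighbours, lost.
  N29 sheds 199 L/s: no online neighbours, lost.
No further seizures.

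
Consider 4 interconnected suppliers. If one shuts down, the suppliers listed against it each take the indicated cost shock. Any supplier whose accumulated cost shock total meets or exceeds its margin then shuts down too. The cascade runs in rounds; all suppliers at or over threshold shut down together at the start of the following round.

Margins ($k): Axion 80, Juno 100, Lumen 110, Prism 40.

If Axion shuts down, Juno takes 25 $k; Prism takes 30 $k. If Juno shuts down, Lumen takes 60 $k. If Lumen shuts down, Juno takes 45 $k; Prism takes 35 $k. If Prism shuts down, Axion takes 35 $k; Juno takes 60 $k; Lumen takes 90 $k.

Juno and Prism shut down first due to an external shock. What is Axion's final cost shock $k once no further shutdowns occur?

35

Round 1 — Juno, Prism shut down (initial).
  Axion: +35 → 35 < 80
  Lumen: +60+90 → 150 ≥ 110
Round 2 — Lumen shuts down.
No further shutdowns.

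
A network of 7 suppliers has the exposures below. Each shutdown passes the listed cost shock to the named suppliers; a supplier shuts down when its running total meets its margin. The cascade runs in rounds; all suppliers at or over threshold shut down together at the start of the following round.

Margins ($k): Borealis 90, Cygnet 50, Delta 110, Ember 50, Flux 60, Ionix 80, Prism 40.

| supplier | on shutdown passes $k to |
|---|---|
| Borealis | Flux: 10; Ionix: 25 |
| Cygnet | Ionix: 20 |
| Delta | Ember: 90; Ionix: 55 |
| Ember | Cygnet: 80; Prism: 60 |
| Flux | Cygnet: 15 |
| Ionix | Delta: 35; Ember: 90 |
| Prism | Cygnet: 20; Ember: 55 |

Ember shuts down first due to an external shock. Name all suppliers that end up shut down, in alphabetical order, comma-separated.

Cygnet, Ember, Prism

Round 1 — Ember shuts down (initial).
  Cygnet: +80 → 80 ≥ 50
  Prism: +60 → 60 ≥ 40
Round 2 — Cygnet, Prism shut down.
  Ionix: +20 → 20 < 80
No further shutdowns.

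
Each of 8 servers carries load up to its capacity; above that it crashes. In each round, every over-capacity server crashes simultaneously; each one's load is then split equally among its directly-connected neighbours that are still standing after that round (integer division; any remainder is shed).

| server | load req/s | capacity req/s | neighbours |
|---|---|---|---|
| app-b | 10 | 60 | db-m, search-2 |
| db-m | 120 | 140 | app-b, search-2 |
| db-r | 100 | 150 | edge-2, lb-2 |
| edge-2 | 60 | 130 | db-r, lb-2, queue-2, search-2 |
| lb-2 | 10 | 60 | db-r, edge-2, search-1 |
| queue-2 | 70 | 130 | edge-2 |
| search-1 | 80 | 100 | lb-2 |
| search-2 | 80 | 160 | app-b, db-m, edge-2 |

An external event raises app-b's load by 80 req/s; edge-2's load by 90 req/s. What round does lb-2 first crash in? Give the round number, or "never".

never

Round 1 — app-b at 90 > 60; edge-2 at 150 > 130. app-b, edge-2 crash.
  app-b sheds 90 req/s to db-m, search-2: 45 each.
    db-m: 120+45 = 165 > 140
    search-2: 80+45 = 125 ≤ 160
  edge-2 sheds 150 req/s to db-r, lb-2, queue-2, search-2: 37 each (2 lost).
    db-r: 100+37 = 137 ≤ 150
    lb-2: 10+37 = 47 ≤ 60
    queue-2: 70+37 = 107 ≤ 130
    search-2: 125+37 = 162 > 160
Round 2 — db-m, search-2 crash.
  db-m sheds 165 req/s: no online neighbours, lost.
  search-2 sheds 162 req/s: no online neighbours, lost.
No further crashes.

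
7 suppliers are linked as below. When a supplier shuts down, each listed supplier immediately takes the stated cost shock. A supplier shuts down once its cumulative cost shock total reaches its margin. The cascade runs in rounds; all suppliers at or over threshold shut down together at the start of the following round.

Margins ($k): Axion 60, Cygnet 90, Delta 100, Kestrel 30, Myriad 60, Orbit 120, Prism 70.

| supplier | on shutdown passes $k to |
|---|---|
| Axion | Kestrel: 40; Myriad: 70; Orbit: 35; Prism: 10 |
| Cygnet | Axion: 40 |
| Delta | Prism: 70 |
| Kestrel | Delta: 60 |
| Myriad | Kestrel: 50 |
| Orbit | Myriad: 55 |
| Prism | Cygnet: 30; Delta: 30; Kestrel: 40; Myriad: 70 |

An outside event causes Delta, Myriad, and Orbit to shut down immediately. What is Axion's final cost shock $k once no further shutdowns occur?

Round 1 — Delta, Myriad, Orbit shut down (initial).
  Kestrel: +50 → 50 ≥ 30
  Prism: +70 → 70 ≥ 70
Round 2 — Kestrel, Prism shut down.
  Cygnet: +30 → 30 < 90
No further shutdowns.

0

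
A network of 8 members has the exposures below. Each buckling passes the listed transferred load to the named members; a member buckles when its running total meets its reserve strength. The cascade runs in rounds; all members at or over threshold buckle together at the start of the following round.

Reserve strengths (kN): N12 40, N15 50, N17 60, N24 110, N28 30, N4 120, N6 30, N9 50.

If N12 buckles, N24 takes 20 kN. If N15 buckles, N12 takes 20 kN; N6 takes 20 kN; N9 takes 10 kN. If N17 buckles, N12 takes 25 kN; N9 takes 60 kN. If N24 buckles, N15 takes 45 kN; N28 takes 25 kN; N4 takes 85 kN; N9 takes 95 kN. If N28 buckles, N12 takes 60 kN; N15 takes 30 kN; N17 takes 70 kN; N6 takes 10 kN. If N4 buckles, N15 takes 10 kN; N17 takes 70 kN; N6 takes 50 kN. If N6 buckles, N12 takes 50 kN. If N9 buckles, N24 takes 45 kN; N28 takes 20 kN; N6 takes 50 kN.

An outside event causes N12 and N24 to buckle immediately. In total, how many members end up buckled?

Round 1 — N12, N24 buckle (initial).
  N15: +45 → 45 < 50
  N28: +25 → 25 < 30
  N4: +85 → 85 < 120
  N9: +95 → 95 ≥ 50
Round 2 — N9 buckles.
  N28: +20 → 45 ≥ 30
  N6: +50 → 50 ≥ 30
Round 3 — N28, N6 buckle.
  N15: +30 → 75 ≥ 50
  N17: +70 → 70 ≥ 60
Round 4 — N15, N17 buckle.
No further bucklings.

7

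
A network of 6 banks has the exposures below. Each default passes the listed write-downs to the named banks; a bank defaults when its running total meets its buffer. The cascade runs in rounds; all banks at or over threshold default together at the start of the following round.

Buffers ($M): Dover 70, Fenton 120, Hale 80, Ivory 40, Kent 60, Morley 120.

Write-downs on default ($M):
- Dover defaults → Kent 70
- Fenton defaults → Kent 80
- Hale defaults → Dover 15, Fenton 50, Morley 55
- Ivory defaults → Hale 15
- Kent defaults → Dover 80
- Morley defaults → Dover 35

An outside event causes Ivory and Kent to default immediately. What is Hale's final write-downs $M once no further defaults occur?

15

Round 1 — Ivory, Kent default (initial).
  Dover: +80 → 80 ≥ 70
  Hale: +15 → 15 < 80
Round 2 — Dover defaults.
No further defaults.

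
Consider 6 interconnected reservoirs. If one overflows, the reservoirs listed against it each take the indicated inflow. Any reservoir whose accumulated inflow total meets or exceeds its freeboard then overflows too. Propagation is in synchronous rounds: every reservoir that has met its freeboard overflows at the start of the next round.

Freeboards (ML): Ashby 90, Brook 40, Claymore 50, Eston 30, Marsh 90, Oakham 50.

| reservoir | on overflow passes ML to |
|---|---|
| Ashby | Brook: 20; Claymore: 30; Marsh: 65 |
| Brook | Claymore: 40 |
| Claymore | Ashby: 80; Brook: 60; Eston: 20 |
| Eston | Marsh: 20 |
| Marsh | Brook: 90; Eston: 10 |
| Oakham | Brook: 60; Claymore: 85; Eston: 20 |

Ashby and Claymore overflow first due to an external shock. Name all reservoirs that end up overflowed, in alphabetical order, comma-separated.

Ashby, Brook, Claymore

Round 1 — Ashby, Claymore overflow (initial).
  Brook: +20+60 → 80 ≥ 40
  Eston: +20 → 20 < 30
  Marsh: +65 → 65 < 90
Round 2 — Brook overflows.
No further overflows.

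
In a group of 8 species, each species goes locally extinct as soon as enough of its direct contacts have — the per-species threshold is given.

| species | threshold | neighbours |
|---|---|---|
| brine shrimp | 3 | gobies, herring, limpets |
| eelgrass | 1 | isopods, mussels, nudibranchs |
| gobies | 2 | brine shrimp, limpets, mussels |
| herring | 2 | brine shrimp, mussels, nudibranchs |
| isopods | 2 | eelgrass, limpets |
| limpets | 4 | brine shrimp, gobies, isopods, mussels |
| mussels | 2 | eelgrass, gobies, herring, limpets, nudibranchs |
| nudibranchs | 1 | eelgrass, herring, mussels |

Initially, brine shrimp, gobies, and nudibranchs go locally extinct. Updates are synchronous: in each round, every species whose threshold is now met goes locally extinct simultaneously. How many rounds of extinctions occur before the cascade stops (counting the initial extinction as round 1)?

2

Round 1 — brine shrimp, gobies, nudibranchs go locally extinct (initial).
Round 2 — checking thresholds:
  eelgrass: 1 of 3 neighbours ≥ 1, goes locally extinct.
  herring: 2 of 3 neighbours ≥ 2, goes locally extinct.
  limpets: 2 of 4 neighbours < 4, holds.
  mussels: 2 of 5 neighbours ≥ 2, goes locally extinct.
Round 3 — no new extinctions; cascade stops.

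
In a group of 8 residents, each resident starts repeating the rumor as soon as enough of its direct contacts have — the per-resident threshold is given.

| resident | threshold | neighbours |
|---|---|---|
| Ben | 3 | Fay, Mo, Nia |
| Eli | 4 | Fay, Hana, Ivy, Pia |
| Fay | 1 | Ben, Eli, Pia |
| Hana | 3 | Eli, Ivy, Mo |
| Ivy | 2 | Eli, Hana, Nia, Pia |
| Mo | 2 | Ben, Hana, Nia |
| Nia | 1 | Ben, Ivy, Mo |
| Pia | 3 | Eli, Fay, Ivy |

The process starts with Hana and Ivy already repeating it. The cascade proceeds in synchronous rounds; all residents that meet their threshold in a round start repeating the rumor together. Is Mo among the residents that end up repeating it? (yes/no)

yes

Round 1 — Hana, Ivy start repeating the rumor (initial).
Round 2 — checking thresholds:
  Eli: 2 of 4 neighbours < 4, not yet.
  Mo: 1 of 3 neighbours < 2, not yet.
  Nia: 1 of 3 neighbours ≥ 1, starts repeating the rumor.
  Pia: 1 of 3 neighbours < 3, not yet.
Round 3 — checking thresholds:
  Ben: 1 of 3 neighbours < 3, not yet.
  Eli: 2 of 4 neighbours < 4, not yet.
  Mo: 2 of 3 neighbours ≥ 2, starts repeating the rumor.
  Pia: 1 of 3 neighbours < 3, not yet.
Round 4 — no new spreads; cascade stops.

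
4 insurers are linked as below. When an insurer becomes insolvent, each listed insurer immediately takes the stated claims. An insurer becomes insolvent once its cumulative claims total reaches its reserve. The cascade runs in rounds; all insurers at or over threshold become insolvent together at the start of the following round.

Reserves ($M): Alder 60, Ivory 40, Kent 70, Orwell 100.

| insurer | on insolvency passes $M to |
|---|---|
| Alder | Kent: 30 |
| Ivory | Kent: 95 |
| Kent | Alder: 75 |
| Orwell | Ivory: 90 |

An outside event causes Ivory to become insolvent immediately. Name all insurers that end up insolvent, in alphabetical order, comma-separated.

Round 1 — Ivory becomes insolvent (initial).
  Kent: +95 → 95 ≥ 70
Round 2 — Kent becomes insolvent.
  Alder: +75 → 75 ≥ 60
Round 3 — Alder becomes insolvent.
No further insolvencies.

Alder, Ivory, Kent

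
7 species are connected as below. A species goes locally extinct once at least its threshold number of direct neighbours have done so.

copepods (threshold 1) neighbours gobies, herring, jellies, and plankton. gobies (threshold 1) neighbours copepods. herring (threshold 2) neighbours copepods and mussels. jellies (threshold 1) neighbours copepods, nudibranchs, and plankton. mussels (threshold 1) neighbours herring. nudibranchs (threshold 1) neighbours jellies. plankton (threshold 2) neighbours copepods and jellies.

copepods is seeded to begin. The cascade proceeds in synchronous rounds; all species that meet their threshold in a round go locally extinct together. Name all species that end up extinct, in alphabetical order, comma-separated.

copepods, gobies, jellies, nudibranchs, plankton

Round 1 — copepods goes locally extinct (initial).
Round 2 — checking thresholds:
  gobies: 1 of 1 neighbours ≥ 1, goes locally extinct.
  herring: 1 of 2 neighbours < 2, holds.
  jellies: 1 of 3 neighbours ≥ 1, goes locally extinct.
  plankton: 1 of 2 neighbours < 2, holds.
Round 3 — checking thresholds:
  herring: 1 of 2 neighbours < 2, holds.
  nudibranchs: 1 of 1 neighbours ≥ 1, goes locally extinct.
  plankton: 2 of 2 neighbours ≥ 2, goes locally extinct.
Round 4 — no new extinctions; cascade stops.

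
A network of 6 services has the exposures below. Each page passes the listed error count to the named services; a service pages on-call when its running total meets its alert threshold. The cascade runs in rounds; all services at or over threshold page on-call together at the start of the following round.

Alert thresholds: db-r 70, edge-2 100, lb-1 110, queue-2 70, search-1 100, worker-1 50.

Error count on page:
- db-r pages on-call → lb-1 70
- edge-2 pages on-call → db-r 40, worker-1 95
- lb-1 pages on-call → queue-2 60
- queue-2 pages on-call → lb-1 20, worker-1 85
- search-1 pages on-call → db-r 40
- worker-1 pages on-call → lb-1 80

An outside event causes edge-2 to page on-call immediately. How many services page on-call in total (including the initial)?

2

Round 1 — edge-2 pages on-call (initial).
  db-r: +40 → 40 < 70
  worker-1: +95 → 95 ≥ 50
Round 2 — worker-1 pages on-call.
  lb-1: +80 → 80 < 110
No further pages.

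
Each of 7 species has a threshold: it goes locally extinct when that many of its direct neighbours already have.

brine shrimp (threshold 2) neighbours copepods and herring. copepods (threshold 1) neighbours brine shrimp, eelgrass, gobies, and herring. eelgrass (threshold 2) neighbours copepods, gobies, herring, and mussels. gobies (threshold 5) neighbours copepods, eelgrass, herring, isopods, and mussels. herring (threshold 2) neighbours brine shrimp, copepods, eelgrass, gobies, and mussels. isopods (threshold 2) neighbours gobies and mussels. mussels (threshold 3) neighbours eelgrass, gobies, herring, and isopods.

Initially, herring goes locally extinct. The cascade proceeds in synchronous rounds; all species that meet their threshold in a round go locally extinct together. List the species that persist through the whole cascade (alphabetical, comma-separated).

Round 1 — herring goes locally extinct (initial).
Round 2 — checking thresholds:
  brine shrimp: 1 of 2 neighbours < 2, below threshold.
  copepods: 1 of 4 neighbours ≥ 1, goes locally extinct.
  eelgrass: 1 of 4 neighbours < 2, below threshold.
  gobies: 1 of 5 neighbours < 5, below threshold.
  mussels: 1 of 4 neighbours < 3, below threshold.
Round 3 — checking thresholds:
  brine shrimp: 2 of 2 neighbours ≥ 2, goes locally extinct.
  eelgrass: 2 of 4 neighbours ≥ 2, goes locally extinct.
  gobies: 2 of 5 neighbours < 5, below threshold.
  mussels: 1 of 4 neighbours < 3, below threshold.
Round 4 — no new extinctions; cascade stops.

gobies, isopods, mussels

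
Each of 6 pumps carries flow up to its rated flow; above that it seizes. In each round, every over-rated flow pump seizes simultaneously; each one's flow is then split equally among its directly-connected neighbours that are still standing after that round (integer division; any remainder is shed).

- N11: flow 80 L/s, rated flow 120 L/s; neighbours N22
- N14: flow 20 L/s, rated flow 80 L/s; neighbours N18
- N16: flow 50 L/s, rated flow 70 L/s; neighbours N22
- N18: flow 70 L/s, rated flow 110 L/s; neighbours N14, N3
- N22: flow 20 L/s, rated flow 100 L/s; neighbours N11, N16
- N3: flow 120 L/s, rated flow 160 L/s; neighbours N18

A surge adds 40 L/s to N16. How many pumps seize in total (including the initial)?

3

Round 1 — N16 at 90 > 70. N16 seizes.
  N16 sheds 90 L/s to N22: 90 each.
    N22: 20+90 = 110 > 100
Round 2 — N22 seizes.
  N22 sheds 110 L/s to N11: 110 each.
    N11: 80+110 = 190 > 120
Round 3 — N11 seizes.
  N11 sheds 190 L/s: no online neighbours, lost.
No further seizures.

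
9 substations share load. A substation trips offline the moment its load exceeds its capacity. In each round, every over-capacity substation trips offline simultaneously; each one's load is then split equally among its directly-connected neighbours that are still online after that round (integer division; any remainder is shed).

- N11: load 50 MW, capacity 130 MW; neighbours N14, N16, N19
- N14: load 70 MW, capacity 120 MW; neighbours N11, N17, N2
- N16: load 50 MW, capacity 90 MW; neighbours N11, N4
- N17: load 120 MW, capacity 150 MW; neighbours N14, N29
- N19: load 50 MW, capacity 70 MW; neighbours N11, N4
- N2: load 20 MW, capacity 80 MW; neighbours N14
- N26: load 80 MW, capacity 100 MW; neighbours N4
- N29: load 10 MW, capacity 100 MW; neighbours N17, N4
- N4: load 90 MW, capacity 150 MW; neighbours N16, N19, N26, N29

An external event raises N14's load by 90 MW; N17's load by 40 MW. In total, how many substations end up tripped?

9

Round 1 — N14 at 160 > 120; N17 at 160 > 150. N14, N17 trip offline.
  N14 sheds 160 MW to N11, N2: 80 each.
    N11: 50+80 = 130 ≤ 130
    N2: 20+80 = 100 > 80
  N17 sheds 160 MW to N29: 160 each.
    N29: 10+160 = 170 > 100
Round 2 — N2, N29 trip offline.
  N2 sheds 100 MW: no online neighbours, lost.
  N29 sheds 170 MW to N4: 170 each.
    N4: 90+170 = 260 > 150
Round 3 — N4 trips offline.
  N4 sheds 260 MW to N16, N19, N26: 86 each (2 lost).
    N16: 50+86 = 136 > 90
    N19: 50+86 = 136 > 70
    N26: 80+86 = 166 > 100
Round 4 — N16, N19, N26 trip offline.
  N16 sheds 136 MW to N11: 136 each.
    N11: 130+136 = 266 > 130
  N19 sheds 136 MW to N11: 136 each.
    N11: 266+136 = 402 > 130
  N26 sheds 166 MW: no online neighbours, lost.
Round 5 — N11 trips offline.
  N11 sheds 402 MW: no online neighbours, lost.
No further trips.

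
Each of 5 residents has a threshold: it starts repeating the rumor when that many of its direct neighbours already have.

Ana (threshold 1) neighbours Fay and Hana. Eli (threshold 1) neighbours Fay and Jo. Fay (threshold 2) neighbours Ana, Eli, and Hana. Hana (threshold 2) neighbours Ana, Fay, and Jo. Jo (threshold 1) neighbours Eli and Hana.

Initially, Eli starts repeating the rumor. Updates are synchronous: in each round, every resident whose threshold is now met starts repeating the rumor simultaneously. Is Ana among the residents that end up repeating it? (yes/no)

no

Round 1 — Eli starts repeating the rumor (initial).
Round 2 — checking thresholds:
  Fay: 1 of 3 neighbours < 2, not yet.
  Jo: 1 of 2 neighbours ≥ 1, starts repeating the rumor.
Round 3 — no new spreads; cascade stops.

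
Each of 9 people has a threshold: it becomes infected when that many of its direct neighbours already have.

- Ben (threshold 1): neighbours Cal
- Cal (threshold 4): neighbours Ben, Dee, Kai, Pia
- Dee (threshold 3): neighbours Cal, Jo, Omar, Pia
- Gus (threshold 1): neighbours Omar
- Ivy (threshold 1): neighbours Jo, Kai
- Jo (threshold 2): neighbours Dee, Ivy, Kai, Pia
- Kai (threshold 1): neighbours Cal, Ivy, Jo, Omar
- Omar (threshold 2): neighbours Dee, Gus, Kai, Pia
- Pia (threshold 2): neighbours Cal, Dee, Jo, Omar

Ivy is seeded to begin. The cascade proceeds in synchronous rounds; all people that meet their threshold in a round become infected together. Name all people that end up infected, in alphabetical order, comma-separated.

Ivy, Jo, Kai

Round 1 — Ivy becomes infected (initial).
Round 2 — checking thresholds:
  Jo: 1 of 4 neighbours < 2, below threshold.
  Kai: 1 of 4 neighbours ≥ 1, becomes infected.
Round 3 — checking thresholds:
  Cal: 1 of 4 neighbours < 4, below threshold.
  Jo: 2 of 4 neighbours ≥ 2, becomes infected.
  Omar: 1 of 4 neighbours < 2, below threshold.
Round 4 — no new infections; cascade stops.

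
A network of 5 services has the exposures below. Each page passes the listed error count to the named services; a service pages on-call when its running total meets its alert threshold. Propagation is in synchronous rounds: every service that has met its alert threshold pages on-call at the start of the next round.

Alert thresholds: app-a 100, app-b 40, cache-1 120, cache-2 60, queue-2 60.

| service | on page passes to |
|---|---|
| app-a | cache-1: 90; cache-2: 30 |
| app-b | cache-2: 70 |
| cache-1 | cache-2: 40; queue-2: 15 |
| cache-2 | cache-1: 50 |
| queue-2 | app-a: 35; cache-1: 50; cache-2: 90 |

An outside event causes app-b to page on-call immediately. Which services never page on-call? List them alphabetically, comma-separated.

Round 1 — app-b pages on-call (initial).
  cache-2: +70 → 70 ≥ 60
Round 2 — cache-2 pages on-call.
  cache-1: +50 → 50 < 120
No further pages.

app-a, cache-1, queue-2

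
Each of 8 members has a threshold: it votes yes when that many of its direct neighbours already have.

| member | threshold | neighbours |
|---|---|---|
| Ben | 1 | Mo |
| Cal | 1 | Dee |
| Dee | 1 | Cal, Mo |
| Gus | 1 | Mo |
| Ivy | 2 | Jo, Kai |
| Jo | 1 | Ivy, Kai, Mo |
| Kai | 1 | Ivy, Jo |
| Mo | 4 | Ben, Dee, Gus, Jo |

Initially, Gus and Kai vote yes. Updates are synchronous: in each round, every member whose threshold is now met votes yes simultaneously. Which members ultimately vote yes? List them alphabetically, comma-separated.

Gus, Ivy, Jo, Kai

Round 1 — Gus, Kai vote yes (initial).
Round 2 — checking thresholds:
  Ivy: 1 of 2 neighbours < 2, below threshold.
  Jo: 1 of 3 neighbours ≥ 1, votes yes.
  Mo: 1 of 4 neighbours < 4, below threshold.
Round 3 — checking thresholds:
  Ivy: 2 of 2 neighbours ≥ 2, votes yes.
  Mo: 2 of 4 neighbours < 4, below threshold.
Round 4 — no new yes votes; cascade stops.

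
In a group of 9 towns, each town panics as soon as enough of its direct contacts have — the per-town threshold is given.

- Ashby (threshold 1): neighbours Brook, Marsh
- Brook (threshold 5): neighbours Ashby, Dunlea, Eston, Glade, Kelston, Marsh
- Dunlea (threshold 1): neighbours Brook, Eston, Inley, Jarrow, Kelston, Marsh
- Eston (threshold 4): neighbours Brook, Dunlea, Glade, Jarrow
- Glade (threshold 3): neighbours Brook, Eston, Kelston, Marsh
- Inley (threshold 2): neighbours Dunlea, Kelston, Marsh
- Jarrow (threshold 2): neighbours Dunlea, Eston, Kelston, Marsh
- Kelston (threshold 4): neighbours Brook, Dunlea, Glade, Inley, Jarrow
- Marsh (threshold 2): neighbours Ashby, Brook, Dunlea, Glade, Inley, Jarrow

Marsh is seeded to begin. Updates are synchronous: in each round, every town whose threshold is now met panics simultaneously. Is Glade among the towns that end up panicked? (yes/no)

no

Round 1 — Marsh panics (initial).
Round 2 — checking thresholds:
  Ashby: 1 of 2 neighbours ≥ 1, panics.
  Brook: 1 of 6 neighbours < 5, holds.
  Dunlea: 1 of 6 neighbours ≥ 1, panics.
  Glade: 1 of 4 neighbours < 3, holds.
  Inley: 1 of 3 neighbours < 2, holds.
  Jarrow: 1 of 4 neighbours < 2, holds.
Round 3 — checking thresholds:
  Brook: 3 of 6 neighbours < 5, holds.
  Eston: 1 of 4 neighbours < 4, holds.
  Glade: 1 of 4 neighbours < 3, holds.
  Inley: 2 of 3 neighbours ≥ 2, panics.
  Jarrow: 2 of 4 neighbours ≥ 2, panics.
  Kelston: 1 of 5 neighbours < 4, holds.
Round 4 — no new panics; cascade stops.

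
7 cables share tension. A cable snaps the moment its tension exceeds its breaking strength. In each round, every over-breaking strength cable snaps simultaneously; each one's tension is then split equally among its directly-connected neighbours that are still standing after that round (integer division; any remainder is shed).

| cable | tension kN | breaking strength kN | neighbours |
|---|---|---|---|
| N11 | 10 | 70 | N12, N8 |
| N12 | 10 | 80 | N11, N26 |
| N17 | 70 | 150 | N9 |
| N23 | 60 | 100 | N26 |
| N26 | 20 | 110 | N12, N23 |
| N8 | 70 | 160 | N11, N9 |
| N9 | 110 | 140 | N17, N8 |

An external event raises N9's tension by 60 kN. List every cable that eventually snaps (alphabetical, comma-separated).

Round 1 — N9 at 170 > 140. N9 snaps.
  N9 sheds 170 kN to N17, N8: 85 each.
    N17: 70+85 = 155 > 150
    N8: 70+85 = 155 ≤ 160
Round 2 — N17 snaps.
  N17 sheds 155 kN: no online neighbours, lost.
No further breaks.

N17, N9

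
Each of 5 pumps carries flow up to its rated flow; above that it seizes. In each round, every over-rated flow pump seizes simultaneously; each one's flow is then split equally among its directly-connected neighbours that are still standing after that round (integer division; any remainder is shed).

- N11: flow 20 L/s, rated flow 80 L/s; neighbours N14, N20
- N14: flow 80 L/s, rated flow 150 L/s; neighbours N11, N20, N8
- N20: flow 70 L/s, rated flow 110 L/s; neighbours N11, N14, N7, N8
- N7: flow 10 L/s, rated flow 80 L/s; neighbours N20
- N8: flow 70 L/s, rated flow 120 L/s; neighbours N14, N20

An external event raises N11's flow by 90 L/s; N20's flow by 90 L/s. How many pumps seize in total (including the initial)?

4

Round 1 — N11 at 110 > 80; N20 at 160 > 110. N11, N20 seize.
  N11 sheds 110 L/s to N14: 110 each.
    N14: 80+110 = 190 > 150
  N20 sheds 160 L/s to N14, N7, N8: 53 each (1 lost).
    N14: 190+53 = 243 > 150
    N7: 10+53 = 63 ≤ 80
    N8: 70+53 = 123 > 120
Round 2 — N14, N8 seize.
  N14 sheds 243 L/s: no online neighbours, lost.
  N8 sheds 123 L/s: no online neighbours, lost.
No further seizures.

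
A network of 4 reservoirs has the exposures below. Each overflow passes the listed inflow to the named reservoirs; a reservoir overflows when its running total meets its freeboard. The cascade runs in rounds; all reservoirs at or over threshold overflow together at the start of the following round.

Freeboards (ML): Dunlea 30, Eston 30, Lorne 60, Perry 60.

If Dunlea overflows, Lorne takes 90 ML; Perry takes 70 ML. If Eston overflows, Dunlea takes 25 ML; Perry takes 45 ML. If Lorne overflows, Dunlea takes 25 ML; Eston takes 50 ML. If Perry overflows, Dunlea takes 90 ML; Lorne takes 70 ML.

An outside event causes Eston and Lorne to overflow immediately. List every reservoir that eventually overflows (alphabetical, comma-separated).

Dunlea, Eston, Lorne, Perry

Round 1 — Eston, Lorne overflow (initial).
  Dunlea: +25+25 → 50 ≥ 30
  Perry: +45 → 45 < 60
Round 2 — Dunlea overflows.
  Perry: +70 → 115 ≥ 60
Round 3 — Perry overflows.
No further overflows.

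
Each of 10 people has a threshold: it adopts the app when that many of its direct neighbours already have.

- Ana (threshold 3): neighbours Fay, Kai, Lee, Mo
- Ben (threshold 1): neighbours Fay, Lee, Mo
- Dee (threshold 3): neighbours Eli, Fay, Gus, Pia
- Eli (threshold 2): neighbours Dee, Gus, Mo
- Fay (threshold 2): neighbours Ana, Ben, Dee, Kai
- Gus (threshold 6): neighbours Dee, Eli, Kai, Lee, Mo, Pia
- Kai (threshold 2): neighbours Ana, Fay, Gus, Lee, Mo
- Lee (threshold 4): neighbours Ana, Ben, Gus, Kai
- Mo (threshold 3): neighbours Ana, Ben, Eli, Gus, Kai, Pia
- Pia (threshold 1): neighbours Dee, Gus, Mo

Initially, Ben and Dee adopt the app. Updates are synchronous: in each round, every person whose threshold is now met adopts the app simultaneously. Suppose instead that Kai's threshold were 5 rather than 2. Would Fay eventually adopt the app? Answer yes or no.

yes

With Kai's threshold at 5:
Round 1 — Ben, Dee adopt the app (initial).
Round 2 — checking thresholds:
  Eli: 1 of 3 neighbours < 2, below threshold.
  Fay: 2 of 4 neighbours ≥ 2, adopts the app.
  Gus: 1 of 6 neighbours < 6, below threshold.
  Lee: 1 of 4 neighbours < 4, below threshold.
  Mo: 1 of 6 neighbours < 3, below threshold.
  Pia: 1 of 3 neighbours ≥ 1, adopts the app.
Round 3 — no new adoptions; cascade stops.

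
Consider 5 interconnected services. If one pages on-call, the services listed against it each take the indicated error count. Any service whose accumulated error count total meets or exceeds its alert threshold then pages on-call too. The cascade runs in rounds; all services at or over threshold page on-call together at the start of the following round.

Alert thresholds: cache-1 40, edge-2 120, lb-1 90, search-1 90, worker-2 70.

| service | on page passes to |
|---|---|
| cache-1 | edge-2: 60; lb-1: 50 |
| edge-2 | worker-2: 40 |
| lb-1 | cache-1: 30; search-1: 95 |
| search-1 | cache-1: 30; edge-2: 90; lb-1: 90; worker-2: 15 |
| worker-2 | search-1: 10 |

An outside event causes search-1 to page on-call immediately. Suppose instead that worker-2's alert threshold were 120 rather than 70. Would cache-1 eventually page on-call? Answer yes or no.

With worker-2's alert threshold at 120:
Round 1 — search-1 pages on-call (initial).
  cache-1: +30 → 30 < 40
  edge-2: +90 → 90 < 120
  lb-1: +90 → 90 ≥ 90
  worker-2: +15 → 15 < 120
Round 2 — lb-1 pages on-call.
  cache-1: +30 → 60 ≥ 40
Round 3 — cache-1 pages on-call.
  edge-2: +60 → 150 ≥ 120
Round 4 — edge-2 pages on-call.
  worker-2: +40 → 55 < 120
No further pages.

yes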